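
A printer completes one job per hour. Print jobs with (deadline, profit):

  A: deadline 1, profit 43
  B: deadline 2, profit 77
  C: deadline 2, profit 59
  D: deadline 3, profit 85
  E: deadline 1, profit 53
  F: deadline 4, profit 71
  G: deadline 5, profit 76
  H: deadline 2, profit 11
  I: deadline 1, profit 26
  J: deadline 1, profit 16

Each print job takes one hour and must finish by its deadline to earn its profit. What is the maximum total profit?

Profit order: D=85 B=77 G=76 F=71 C=59 E=53 A=43 I=26 J=16 H=11
Assign: D→slot 3, B→slot 2, G→slot 5, F→slot 4, C→slot 1, E skipped, A skipped, I skipped, J skipped, H skipped.
Slots: [1:C] [2:B] [3:D] [4:F] [5:G]
Profit = 59 + 77 + 85 + 71 + 76 = 368

368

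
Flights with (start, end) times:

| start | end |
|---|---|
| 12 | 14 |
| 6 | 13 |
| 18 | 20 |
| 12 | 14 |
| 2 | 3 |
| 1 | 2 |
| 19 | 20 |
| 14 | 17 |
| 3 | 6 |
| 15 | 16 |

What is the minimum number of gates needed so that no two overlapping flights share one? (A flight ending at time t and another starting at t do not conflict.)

3

Count concurrent intervals with a sweep; the peak is the room count.
starts: [1, 2, 3, 6, 12, 12, 14, 15, 18, 19]
ends:   [2, 3, 6, 13, 14, 14, 16, 17, 20, 20]
s1→1 e2→0 s2→1 e3→0 s3→1 e6→0 s6→1 s12→2 s12→3  — peak 3.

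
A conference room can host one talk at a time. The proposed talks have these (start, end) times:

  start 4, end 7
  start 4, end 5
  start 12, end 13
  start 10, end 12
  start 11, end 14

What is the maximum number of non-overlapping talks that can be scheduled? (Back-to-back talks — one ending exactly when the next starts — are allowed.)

By end time: (4,5), (4,7), (10,12), (12,13), (11,14).
Pick (4,5); next start ≥ 5 → (10,12); next start ≥ 12 → (12,13).
Selected 3 talks.

3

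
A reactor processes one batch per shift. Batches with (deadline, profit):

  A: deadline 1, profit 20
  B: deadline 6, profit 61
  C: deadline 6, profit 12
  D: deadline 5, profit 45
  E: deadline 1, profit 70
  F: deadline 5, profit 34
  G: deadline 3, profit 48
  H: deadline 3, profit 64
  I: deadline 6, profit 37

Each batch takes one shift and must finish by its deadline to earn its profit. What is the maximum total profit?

325

By profit: E(d1,70), H(d3,64), B(d6,61), G(d3,48), D(d5,45), I(d6,37), F(d5,34), A(d1,20), C(d6,12)
E→slot 1; H→slot 3; B→slot 6; G→slot 2; D→slot 5; I→slot 4; F skipped; A skipped; C skipped.
Profit = 70 + 48 + 64 + 37 + 45 + 61 = 325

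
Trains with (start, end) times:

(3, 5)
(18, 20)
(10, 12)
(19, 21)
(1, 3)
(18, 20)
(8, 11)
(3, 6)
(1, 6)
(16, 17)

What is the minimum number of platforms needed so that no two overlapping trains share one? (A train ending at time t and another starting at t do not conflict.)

starts: [1, 1, 3, 3, 8, 10, 16, 18, 18, 19]
ends:   [3, 5, 6, 6, 11, 12, 17, 20, 20, 21]
s1→1 s1→2 e3→1 s3→2 s3→3  — peak 3.

3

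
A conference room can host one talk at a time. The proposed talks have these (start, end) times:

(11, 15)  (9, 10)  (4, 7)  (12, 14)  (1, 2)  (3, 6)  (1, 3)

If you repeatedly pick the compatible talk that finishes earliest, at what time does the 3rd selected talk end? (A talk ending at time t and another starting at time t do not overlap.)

10

Greedy by earliest finish: after sorting by end time, pick each interval compatible with the last pick.
By end time: (1,2), (1,3), (3,6), (4,7), (9,10), (12,14), (11,15).
Pick (1,2); next start ≥ 2 → (3,6); next start ≥ 6 → (9,10); next start ≥ 10 → (12,14).
Selected: (1,2) (3,6) (9,10) (12,14)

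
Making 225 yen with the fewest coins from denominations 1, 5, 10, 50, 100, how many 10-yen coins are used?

225 − 2×100→25 − 2×10→5 − 1×5→0
Count of 10: 2

2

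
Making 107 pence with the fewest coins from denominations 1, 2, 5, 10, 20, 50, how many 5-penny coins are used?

107 − 2×50→7 − 1×5→2 − 1×2→0
Count of 5: 1

1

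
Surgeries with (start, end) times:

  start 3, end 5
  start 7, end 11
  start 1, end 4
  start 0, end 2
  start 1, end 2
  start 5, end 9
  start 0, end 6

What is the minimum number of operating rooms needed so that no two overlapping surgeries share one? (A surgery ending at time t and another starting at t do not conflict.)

4

Count concurrent intervals with a sweep; the peak is the room count.
Events (time:±→running): 0:+→1 0:+→2 1:+→3 1:+→4 … peak 4.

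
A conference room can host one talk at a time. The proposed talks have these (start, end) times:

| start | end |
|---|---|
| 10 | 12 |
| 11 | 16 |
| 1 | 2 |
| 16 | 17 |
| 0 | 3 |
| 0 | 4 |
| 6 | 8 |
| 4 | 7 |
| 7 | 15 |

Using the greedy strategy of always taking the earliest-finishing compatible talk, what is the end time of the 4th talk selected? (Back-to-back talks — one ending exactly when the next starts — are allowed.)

17

Greedy by earliest finish: after sorting by end time, pick each interval compatible with the last pick.
By end time: (1,2), (0,3), (0,4), (4,7), (6,8), (10,12), (7,15), (11,16), (16,17).
Pick (1,2); next start ≥ 2 → (4,7); next start ≥ 7 → (10,12); next start ≥ 12 → (16,17).
Selected: (1,2) (4,7) (10,12) (16,17)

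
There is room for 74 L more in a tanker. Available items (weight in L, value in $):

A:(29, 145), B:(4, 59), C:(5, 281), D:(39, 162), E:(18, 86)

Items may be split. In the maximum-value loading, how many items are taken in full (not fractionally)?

Sort by value per unit weight and fill in that order.
Order: C (281/5=56.20) > B (59/4=14.75) > A (145/29=5.00) > E (86/18=4.78) > D (162/39=4.15)
Fill: take C (5 @ 281) → take B (4 @ 59) → take A (29 @ 145) → take E (18 @ 86) → take 18/39 of D → 74.77; 74/74 used.
4 item(s) taken whole; one partial (take 18/39 of D).

4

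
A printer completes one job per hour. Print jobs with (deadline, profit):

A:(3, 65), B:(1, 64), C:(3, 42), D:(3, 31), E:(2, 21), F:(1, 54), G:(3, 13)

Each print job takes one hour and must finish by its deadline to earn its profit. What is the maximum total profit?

Take jobs in profit order; each goes to the latest open slot no later than its deadline.
Profit order: A=65 B=64 F=54 C=42 D=31 E=21 G=13
Assign: A→slot 3, B→slot 1, F skipped, C→slot 2, D skipped, E skipped, G skipped.
Slots: [1:B] [2:C] [3:A]
Profit = 64 + 42 + 65 = 171

171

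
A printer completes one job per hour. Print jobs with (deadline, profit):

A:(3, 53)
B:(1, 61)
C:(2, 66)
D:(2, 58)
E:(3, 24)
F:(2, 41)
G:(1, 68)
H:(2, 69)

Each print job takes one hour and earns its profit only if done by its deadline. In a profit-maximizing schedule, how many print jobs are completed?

3

Profit order: H=69 G=68 C=66 B=61 D=58 A=53 F=41 E=24
Assign: H→slot 2, G→slot 1, C skipped, B skipped, D skipped, A→slot 3, F skipped, E skipped.
Slots: [1:G] [2:H] [3:A]
3 of 8 scheduled.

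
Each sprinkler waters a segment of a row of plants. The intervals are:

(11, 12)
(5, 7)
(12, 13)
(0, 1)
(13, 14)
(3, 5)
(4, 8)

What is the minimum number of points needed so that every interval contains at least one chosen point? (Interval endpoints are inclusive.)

By right end: [0,1]  [3,5]  [5,7]  [4,8]  [11,12]  [12,13]  [13,14]
[0,1] uncovered → point at 1; [3,5] uncovered → point at 5; [11,12] uncovered → point at 12; [13,14] uncovered → point at 14.
Points: 1, 5, 12, 14 (4 total).

4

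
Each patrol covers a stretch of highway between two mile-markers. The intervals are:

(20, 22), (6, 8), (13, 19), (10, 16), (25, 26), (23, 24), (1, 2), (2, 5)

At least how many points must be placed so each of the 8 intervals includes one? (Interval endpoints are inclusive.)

6

Sorted: [1,2] [2,5] [6,8] [10,16] [13,19] [20,22] [23,24] [25,26]
{[1,2],[2,5]} hit by 2; {[6,8]} hit by 8; {[10,16],[13,19]} hit by 16; {[20,22]} hit by 22; {[23,24]} hit by 24; {[25,26]} hit by 26.
Points: 2, 8, 16, 22, 24, 26 (6 total).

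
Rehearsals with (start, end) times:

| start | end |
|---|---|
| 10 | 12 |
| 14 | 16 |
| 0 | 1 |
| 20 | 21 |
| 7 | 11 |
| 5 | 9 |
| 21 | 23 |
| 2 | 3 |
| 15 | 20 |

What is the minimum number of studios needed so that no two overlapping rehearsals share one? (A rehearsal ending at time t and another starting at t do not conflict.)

Events (time:±→running): 0:+→1 1:-→0 2:+→1 3:-→0 5:+→1 7:+→2 … peak 2.

2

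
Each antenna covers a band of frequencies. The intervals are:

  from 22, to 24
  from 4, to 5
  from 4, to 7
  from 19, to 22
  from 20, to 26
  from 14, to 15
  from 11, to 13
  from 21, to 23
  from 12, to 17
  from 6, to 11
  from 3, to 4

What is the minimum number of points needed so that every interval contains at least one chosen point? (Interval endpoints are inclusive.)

Sorted: [3,4] [4,5] [4,7] [6,11] [11,13] [14,15] [12,17] [19,22] [21,23] [22,24] [20,26]
{[3,4],[4,5],[4,7]} hit by 4; {[6,11],[11,13]} hit by 11; {[14,15],[12,17]} hit by 15; {[19,22],[21,23],[22,24],[20,26]} hit by 22.
Points: 4, 11, 15, 22 (4 total).

4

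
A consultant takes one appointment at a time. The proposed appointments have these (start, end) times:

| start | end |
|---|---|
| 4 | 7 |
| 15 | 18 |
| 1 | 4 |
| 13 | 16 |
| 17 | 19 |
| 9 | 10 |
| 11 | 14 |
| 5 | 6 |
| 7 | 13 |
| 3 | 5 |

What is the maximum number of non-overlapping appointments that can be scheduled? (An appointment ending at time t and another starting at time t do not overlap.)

5

By end time: (1,4), (3,5), (5,6), (4,7), (9,10), (7,13), (11,14), (13,16), (15,18), (17,19).
Pick (1,4); next start ≥ 4 → (5,6); next start ≥ 6 → (9,10); next start ≥ 10 → (11,14); next start ≥ 14 → (15,18).
Selected 5 appointments.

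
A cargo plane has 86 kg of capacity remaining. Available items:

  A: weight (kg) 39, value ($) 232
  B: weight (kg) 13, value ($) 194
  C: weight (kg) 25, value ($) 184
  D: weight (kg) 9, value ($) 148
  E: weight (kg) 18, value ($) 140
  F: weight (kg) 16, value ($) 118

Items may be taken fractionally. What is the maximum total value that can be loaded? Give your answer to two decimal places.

Sort by value per unit weight and fill in that order.
Order: D (148/9=16.44) > B (194/13=14.92) > E (140/18=7.78) > F (118/16=7.38) > C (184/25=7.36) > A (232/39=5.95)
Fill: take D (9 @ 148) → take B (13 @ 194) → take E (18 @ 140) → take F (16 @ 118) → take C (25 @ 184) → take 5/39 of A → 29.74; 86/86 used.
Total value = 813.74

813.74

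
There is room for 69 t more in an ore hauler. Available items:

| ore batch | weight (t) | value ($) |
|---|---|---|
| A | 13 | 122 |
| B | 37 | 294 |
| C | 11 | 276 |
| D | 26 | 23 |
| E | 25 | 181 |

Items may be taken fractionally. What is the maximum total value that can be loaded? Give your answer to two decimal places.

749.92

Ratios (sorted): C 25.09, A 9.38, B 7.95, E 7.24, D 0.88
take C (11 @ 276); take A (13 @ 122); take B (37 @ 294); take 8/25 of E → 57.92. Capacity used 69/69.
Total value = 749.92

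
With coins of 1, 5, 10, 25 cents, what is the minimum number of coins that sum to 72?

6

72 = 2×25 + 2×10 + 2×1
Total coins = 2 + 2 + 2 = 6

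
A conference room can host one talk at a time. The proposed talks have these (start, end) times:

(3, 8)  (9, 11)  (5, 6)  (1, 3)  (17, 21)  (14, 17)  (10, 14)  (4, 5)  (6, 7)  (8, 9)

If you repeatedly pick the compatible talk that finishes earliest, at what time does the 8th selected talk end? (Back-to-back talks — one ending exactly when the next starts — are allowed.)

By end time: (1,3), (4,5), (5,6), (6,7), (3,8), (8,9), (9,11), (10,14), (14,17), (17,21).
Pick (1,3); next start ≥ 3 → (4,5); next start ≥ 5 → (5,6); next start ≥ 6 → (6,7); next start ≥ 7 → (8,9); next start ≥ 9 → (9,11); next start ≥ 11 → (14,17); next start ≥ 17 → (17,21).
Selected: (1,3) (4,5) (5,6) (6,7) (8,9) (9,11) (14,17) (17,21)

21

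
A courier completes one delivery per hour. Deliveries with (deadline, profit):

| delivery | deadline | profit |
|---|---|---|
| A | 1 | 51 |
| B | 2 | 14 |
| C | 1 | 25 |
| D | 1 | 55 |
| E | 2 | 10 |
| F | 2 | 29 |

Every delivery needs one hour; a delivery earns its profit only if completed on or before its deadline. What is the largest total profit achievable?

By profit: D(d1,55), A(d1,51), F(d2,29), C(d1,25), B(d2,14), E(d2,10)
D→slot 1; A skipped; F→slot 2; C skipped; B skipped; E skipped.
Profit = 55 + 29 = 84

84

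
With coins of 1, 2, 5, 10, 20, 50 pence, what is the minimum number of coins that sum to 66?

Greedy: take as many of the largest coin as possible, then repeat with the remainder.
66 − 1×50→16 − 1×10→6 − 1×5→1 − 1×1→0
Total coins = 1 + 1 + 1 + 1 = 4

4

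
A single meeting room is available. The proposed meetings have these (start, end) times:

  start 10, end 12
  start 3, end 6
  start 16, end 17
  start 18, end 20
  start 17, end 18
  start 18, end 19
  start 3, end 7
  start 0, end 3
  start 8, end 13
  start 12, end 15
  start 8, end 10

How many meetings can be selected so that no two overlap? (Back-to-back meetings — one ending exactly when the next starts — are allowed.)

Sort by end time and greedily take each interval whose start is ≥ the last chosen end.
Sorted by end: (0,3)  (3,6)  (3,7)  (8,10)  (10,12)  (8,13)  (12,15)  (16,17)  (17,18)  (18,19)  (18,20)
take (0,3); take (3,6); take (8,10); take (10,12); take (12,15); take (16,17); take (17,18); take (18,19).
Selected 8 meetings.

8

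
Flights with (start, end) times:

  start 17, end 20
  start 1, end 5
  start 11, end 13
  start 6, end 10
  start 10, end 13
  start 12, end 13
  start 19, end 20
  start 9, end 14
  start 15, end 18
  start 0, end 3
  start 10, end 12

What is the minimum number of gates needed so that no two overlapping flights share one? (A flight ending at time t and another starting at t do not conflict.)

Events (time:±→running): 0:+→1 1:+→2 3:-→1 5:-→0 6:+→1 9:+→2 10:-→1 10:+→2 10:+→3 11:+→4 … peak 4.

4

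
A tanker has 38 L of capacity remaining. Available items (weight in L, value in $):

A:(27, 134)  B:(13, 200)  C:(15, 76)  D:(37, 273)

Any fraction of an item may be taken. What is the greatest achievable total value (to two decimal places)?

384.46

Order: B (200/13=15.38) > D (273/37=7.38) > C (76/15=5.07) > A (134/27=4.96)
Fill: take B (13 @ 200) → take 25/37 of D → 184.46; 38/38 used.
Total value = 384.46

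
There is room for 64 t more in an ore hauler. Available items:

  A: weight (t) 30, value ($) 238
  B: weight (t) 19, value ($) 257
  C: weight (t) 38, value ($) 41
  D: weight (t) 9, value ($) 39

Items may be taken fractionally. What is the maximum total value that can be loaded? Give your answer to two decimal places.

Order: B (257/19=13.53) > A (238/30=7.93) > D (39/9=4.33) > C (41/38=1.08)
Fill: take B (19 @ 257) → take A (30 @ 238) → take D (9 @ 39) → take 6/38 of C → 6.47; 64/64 used.
Total value = 540.47

540.47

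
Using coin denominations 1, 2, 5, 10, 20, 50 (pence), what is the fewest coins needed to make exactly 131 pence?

Greedy: take as many of the largest coin as possible, then repeat with the remainder.
131 − 2×50→31 − 1×20→11 − 1×10→1 − 1×1→0
Total coins = 2 + 1 + 1 + 1 = 5

5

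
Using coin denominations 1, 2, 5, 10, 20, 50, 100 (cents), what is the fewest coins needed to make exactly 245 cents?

Use the largest denomination that fits, subtract, and repeat.
245 = 2×100 + 2×20 + 1×5
Total coins = 2 + 2 + 1 = 5

5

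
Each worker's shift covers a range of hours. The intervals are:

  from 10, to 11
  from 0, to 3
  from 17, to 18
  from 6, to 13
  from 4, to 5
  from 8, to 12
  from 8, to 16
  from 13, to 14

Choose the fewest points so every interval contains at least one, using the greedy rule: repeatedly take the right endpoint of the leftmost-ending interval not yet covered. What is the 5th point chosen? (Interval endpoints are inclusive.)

By right end: [0,3]  [4,5]  [10,11]  [8,12]  [6,13]  [13,14]  [8,16]  [17,18]
[0,3] uncovered → point at 3; [4,5] uncovered → point at 5; [10,11] uncovered → point at 11; [13,14] uncovered → point at 14; [17,18] uncovered → point at 18.
Points: 3, 5, 11, 14, 18 (5 total).

18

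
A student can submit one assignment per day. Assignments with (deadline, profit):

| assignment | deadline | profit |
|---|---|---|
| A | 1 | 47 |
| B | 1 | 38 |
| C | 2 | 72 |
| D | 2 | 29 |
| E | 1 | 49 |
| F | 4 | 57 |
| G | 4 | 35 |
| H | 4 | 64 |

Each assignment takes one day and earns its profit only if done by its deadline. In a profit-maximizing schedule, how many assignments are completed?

4

Profit order: C=72 H=64 F=57 E=49 A=47 B=38 G=35 D=29
Assign: C→slot 2, H→slot 4, F→slot 3, E→slot 1, A skipped, B skipped, G skipped, D skipped.
Slots: [1:E] [2:C] [3:F] [4:H]
4 of 8 scheduled.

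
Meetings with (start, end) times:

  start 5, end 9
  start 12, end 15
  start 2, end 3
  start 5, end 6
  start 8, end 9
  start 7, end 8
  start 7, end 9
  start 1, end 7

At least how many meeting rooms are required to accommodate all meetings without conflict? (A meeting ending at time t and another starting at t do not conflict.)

3

Count concurrent intervals with a sweep; the peak is the room count.
Events (time:±→running): 1:+→1 2:+→2 3:-→1 5:+→2 5:+→3 … peak 3.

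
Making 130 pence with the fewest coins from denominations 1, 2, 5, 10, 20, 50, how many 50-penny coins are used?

Use the largest denomination that fits, subtract, and repeat.
130 = 2×50 + 1×20 + 1×10
Count of 50: 2

2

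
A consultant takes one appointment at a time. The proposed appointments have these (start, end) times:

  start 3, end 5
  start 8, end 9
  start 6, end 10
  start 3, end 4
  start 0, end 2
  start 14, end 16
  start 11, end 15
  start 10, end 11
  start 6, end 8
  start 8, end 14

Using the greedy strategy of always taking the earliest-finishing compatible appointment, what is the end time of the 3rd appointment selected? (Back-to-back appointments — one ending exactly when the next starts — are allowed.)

Order by finish time; keep every interval that doesn't clash with the previous kept one.
By end time: (0,2), (3,4), (3,5), (6,8), (8,9), (6,10), (10,11), (8,14), (11,15), (14,16).
Pick (0,2); next start ≥ 2 → (3,4); next start ≥ 4 → (6,8); next start ≥ 8 → (8,9); next start ≥ 9 → (10,11); next start ≥ 11 → (11,15).
Selected: (0,2) (3,4) (6,8) (8,9) (10,11) (11,15)

8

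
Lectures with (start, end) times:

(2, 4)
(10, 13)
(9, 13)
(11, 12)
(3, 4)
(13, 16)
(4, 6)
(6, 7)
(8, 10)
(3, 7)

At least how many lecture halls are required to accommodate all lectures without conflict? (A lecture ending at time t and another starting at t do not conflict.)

3

starts: [2, 3, 3, 4, 6, 8, 9, 10, 11, 13]
ends:   [4, 4, 6, 7, 7, 10, 12, 13, 13, 16]
s2→1 s3→2 s3→3  — peak 3.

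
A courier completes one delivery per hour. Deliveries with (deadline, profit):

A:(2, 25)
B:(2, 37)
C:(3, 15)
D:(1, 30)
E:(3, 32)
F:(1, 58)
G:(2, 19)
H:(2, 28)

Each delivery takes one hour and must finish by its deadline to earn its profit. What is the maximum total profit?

127

Sort by profit descending; place each in the latest free slot ≤ its deadline.
By profit: F(d1,58), B(d2,37), E(d3,32), D(d1,30), H(d2,28), A(d2,25), G(d2,19), C(d3,15)
F→slot 1; B→slot 2; E→slot 3; D skipped; H skipped; A skipped; G skipped; C skipped.
Profit = 58 + 37 + 32 = 127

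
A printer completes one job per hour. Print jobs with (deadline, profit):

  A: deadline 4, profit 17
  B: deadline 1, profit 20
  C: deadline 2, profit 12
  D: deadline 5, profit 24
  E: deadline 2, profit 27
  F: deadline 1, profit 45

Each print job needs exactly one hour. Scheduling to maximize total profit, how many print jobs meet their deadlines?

4

Take jobs in profit order; each goes to the latest open slot no later than its deadline.
Profit order: F=45 E=27 D=24 B=20 A=17 C=12
Assign: F→slot 1, E→slot 2, D→slot 5, B skipped, A→slot 4, C skipped.
Slots: [1:F] [2:E] [4:A] [5:D]
4 of 6 scheduled.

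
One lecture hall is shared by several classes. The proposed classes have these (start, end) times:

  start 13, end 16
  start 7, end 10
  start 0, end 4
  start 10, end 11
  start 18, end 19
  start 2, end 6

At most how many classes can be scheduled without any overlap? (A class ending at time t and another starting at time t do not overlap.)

Order by finish time; keep every interval that doesn't clash with the previous kept one.
By end time: (0,4), (2,6), (7,10), (10,11), (13,16), (18,19).
Pick (0,4); next start ≥ 4 → (7,10); next start ≥ 10 → (10,11); next start ≥ 11 → (13,16); next start ≥ 16 → (18,19).
Selected 5 classes.

5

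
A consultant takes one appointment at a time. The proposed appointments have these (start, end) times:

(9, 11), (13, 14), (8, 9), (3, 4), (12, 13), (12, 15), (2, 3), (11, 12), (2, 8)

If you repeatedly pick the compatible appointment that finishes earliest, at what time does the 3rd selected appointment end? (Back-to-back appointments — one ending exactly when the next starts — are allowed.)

Greedy by earliest finish: after sorting by end time, pick each interval compatible with the last pick.
Sorted by end: (2,3)  (3,4)  (2,8)  (8,9)  (9,11)  (11,12)  (12,13)  (13,14)  (12,15)
take (2,3); take (3,4); skip (2,8); take (8,9); take (9,11); take (11,12); take (12,13); take (13,14).
Selected: (2,3) (3,4) (8,9) (9,11) (11,12) (12,13) (13,14)

9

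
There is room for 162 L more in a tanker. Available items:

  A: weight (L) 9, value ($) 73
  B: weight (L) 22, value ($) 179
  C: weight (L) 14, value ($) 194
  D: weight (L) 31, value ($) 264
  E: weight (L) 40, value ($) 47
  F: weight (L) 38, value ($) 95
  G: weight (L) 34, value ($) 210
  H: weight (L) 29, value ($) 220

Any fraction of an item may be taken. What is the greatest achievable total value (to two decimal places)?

1197.50

Greedy by value/weight ratio, highest first.
Order: C (194/14=13.86) > D (264/31=8.52) > B (179/22=8.14) > A (73/9=8.11) > H (220/29=7.59) > G (210/34=6.18) > F (95/38=2.50) > E (47/40=1.18)
Fill: take C (14 @ 194) → take D (31 @ 264) → take B (22 @ 179) → take A (9 @ 73) → take H (29 @ 220) → take G (34 @ 210) → take 23/38 of F → 57.50; 162/162 used.
Total value = 1197.50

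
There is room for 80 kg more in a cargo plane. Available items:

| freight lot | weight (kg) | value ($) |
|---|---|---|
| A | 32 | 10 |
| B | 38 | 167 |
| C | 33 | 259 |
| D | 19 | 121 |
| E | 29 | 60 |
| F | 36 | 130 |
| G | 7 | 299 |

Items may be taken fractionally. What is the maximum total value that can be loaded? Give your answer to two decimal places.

Ratios (sorted): G 42.71, C 7.85, D 6.37, B 4.39, F 3.61, E 2.07, A 0.31
take G (7 @ 299); take C (33 @ 259); take D (19 @ 121); take 21/38 of B → 92.29. Capacity used 80/80.
Total value = 771.29

771.29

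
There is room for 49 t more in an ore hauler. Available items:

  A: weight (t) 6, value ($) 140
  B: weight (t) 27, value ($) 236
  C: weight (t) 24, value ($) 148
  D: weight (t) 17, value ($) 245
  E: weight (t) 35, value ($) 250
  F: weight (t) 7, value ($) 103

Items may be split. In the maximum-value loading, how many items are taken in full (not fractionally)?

Ratios (sorted): A 23.33, F 14.71, D 14.41, B 8.74, E 7.14, C 6.17
take A (6 @ 140); take F (7 @ 103); take D (17 @ 245); take 19/27 of B → 166.07. Capacity used 49/49.
3 item(s) taken whole; one partial (take 19/27 of B).

3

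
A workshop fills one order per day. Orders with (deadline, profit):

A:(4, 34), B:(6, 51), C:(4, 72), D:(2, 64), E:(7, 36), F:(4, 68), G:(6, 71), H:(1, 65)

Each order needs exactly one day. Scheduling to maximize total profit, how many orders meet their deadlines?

Profit order: C=72 G=71 F=68 H=65 D=64 B=51 E=36 A=34
Assign: C→slot 4, G→slot 6, F→slot 3, H→slot 1, D→slot 2, B→slot 5, E→slot 7, A skipped.
Slots: [1:H] [2:D] [3:F] [4:C] [5:B] [6:G] [7:E]
7 of 8 scheduled.

7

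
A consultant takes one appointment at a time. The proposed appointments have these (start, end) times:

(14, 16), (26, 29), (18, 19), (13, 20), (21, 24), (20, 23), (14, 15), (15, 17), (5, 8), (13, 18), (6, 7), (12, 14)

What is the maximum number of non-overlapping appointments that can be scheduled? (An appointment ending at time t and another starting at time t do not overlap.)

7

Sorted by end: (6,7)  (5,8)  (12,14)  (14,15)  (14,16)  (15,17)  (13,18)  (18,19)  (13,20)  (20,23)  (21,24)  (26,29)
take (6,7); skip (5,8); take (12,14); take (14,15); take (15,17); skip (13,18); take (18,19); take (20,23); skip (21,24); take (26,29).
Selected 7 appointments.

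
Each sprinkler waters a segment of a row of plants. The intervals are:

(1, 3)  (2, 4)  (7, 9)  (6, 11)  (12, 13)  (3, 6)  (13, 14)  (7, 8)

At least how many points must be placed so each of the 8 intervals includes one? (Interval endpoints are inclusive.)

Process intervals by earliest right end; each time one isn't hit yet, stab at its right endpoint.
Sorted: [1,3] [2,4] [3,6] [7,8] [7,9] [6,11] [12,13] [13,14]
{[1,3],[2,4],[3,6]} hit by 3; {[7,8],[7,9],[6,11]} hit by 8; {[12,13],[13,14]} hit by 13.
Points: 3, 8, 13 (3 total).

3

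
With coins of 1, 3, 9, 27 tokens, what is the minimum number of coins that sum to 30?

2

Use the largest denomination that fits, subtract, and repeat.
30 − 1×27→3 − 1×3→0
Total coins = 1 + 1 = 2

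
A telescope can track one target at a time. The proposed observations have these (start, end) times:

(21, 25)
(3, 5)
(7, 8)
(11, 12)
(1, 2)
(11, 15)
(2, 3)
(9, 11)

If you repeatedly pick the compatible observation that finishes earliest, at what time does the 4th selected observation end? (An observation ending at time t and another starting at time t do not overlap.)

By end time: (1,2), (2,3), (3,5), (7,8), (9,11), (11,12), (11,15), (21,25).
Pick (1,2); next start ≥ 2 → (2,3); next start ≥ 3 → (3,5); next start ≥ 5 → (7,8); next start ≥ 8 → (9,11); next start ≥ 11 → (11,12); next start ≥ 12 → (21,25).
Selected: (1,2) (2,3) (3,5) (7,8) (9,11) (11,12) (21,25)

8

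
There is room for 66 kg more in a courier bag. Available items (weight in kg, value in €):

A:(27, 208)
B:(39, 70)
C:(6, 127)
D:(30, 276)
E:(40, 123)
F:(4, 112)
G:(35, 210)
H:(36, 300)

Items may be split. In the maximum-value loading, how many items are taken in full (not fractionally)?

3

Greedy by value/weight ratio, highest first.
Order: F (112/4=28.00) > C (127/6=21.17) > D (276/30=9.20) > H (300/36=8.33) > A (208/27=7.70) > G (210/35=6.00) > E (123/40=3.08) > B (70/39=1.79)
Fill: take F (4 @ 112) → take C (6 @ 127) → take D (30 @ 276) → take 26/36 of H → 216.67; 66/66 used.
3 item(s) taken whole; one partial (take 26/36 of H).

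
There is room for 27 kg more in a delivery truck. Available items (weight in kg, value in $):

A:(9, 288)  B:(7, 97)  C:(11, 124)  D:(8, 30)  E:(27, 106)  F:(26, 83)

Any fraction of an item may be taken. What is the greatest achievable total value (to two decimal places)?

Greedy by value/weight ratio, highest first.
Ratios (sorted): A 32.00, B 13.86, C 11.27, E 3.93, D 3.75, F 3.19
take A (9 @ 288); take B (7 @ 97); take C (11 @ 124). Capacity used 27/27.
Total value = 509.00

509.00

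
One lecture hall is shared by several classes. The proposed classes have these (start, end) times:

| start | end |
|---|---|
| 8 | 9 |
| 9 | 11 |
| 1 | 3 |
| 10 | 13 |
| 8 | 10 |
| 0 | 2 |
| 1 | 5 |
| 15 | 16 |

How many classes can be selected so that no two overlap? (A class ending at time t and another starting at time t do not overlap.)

4

Order by finish time; keep every interval that doesn't clash with the previous kept one.
By end time: (0,2), (1,3), (1,5), (8,9), (8,10), (9,11), (10,13), (15,16).
Pick (0,2); next start ≥ 2 → (8,9); next start ≥ 9 → (9,11); next start ≥ 11 → (15,16).
Selected 4 classes.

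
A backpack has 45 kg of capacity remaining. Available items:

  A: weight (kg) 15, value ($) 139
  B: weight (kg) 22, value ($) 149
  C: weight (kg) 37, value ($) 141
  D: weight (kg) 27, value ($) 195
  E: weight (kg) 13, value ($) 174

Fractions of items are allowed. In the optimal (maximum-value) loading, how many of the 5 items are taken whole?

Order: E (174/13=13.38) > A (139/15=9.27) > D (195/27=7.22) > B (149/22=6.77) > C (141/37=3.81)
Fill: take E (13 @ 174) → take A (15 @ 139) → take 17/27 of D → 122.78; 45/45 used.
2 item(s) taken whole; one partial (take 17/27 of D).

2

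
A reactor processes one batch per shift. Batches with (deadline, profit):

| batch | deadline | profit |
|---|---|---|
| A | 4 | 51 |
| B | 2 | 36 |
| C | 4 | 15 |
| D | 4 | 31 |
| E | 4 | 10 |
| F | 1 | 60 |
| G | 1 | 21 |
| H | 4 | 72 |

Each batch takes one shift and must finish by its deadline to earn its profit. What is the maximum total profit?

219

Take jobs in profit order; each goes to the latest open slot no later than its deadline.
By profit: H(d4,72), F(d1,60), A(d4,51), B(d2,36), D(d4,31), G(d1,21), C(d4,15), E(d4,10)
H→slot 4; F→slot 1; A→slot 3; B→slot 2; D skipped; G skipped; C skipped; E skipped.
Profit = 60 + 36 + 51 + 72 = 219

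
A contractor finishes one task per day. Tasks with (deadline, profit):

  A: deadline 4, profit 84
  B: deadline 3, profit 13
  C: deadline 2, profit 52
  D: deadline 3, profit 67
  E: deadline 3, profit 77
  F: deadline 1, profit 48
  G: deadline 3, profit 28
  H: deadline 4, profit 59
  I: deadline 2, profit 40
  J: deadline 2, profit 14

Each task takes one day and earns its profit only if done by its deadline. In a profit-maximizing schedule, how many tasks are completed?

4

Take jobs in profit order; each goes to the latest open slot no later than its deadline.
Profit order: A=84 E=77 D=67 H=59 C=52 F=48 I=40 G=28 J=14 B=13
Assign: A→slot 4, E→slot 3, D→slot 2, H→slot 1, C skipped, F skipped, I skipped, G skipped, J skipped, B skipped.
Slots: [1:H] [2:D] [3:E] [4:A]
4 of 10 scheduled.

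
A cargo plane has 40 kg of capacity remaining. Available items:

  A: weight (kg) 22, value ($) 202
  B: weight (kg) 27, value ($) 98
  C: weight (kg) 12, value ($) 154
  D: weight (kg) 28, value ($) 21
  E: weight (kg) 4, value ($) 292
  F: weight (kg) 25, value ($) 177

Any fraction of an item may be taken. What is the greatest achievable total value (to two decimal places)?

Ratios (sorted): E 73.00, C 12.83, A 9.18, F 7.08, B 3.63, D 0.75
take E (4 @ 292); take C (12 @ 154); take A (22 @ 202); take 2/25 of F → 14.16. Capacity used 40/40.
Total value = 662.16

662.16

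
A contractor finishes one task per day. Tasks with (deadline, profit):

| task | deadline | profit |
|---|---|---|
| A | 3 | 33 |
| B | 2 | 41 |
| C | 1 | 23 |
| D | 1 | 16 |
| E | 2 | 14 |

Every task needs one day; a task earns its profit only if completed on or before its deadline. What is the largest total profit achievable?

97

By profit: B(d2,41), A(d3,33), C(d1,23), D(d1,16), E(d2,14)
B→slot 2; A→slot 3; C→slot 1; D skipped; E skipped.
Profit = 23 + 41 + 33 = 97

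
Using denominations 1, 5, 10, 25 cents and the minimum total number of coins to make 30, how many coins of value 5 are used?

30 − 1×25→5 − 1×5→0
Count of 5: 1

1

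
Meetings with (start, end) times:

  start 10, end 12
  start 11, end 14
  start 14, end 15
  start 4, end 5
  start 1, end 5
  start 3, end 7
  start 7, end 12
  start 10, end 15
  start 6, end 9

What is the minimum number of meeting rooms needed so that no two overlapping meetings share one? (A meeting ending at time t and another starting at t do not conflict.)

4

starts: [1, 3, 4, 6, 7, 10, 10, 11, 14]
ends:   [5, 5, 7, 9, 12, 12, 14, 15, 15]
s1→1 s3→2 s4→3 e5→2 e5→1 s6→2 e7→1 s7→2 e9→1 s10→2 s10→3 s11→4  — peak 4.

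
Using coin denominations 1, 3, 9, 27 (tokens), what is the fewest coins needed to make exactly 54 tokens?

2

Use the largest denomination that fits, subtract, and repeat.
54 − 2×27→0
Total coins = 2 = 2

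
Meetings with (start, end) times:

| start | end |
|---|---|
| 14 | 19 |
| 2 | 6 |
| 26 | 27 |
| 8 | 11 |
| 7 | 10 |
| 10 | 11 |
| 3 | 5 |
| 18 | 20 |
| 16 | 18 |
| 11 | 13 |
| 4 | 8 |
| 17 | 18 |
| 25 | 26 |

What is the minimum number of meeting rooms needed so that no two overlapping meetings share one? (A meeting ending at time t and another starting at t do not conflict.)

Events (time:±→running): 2:+→1 3:+→2 4:+→3 … peak 3.

3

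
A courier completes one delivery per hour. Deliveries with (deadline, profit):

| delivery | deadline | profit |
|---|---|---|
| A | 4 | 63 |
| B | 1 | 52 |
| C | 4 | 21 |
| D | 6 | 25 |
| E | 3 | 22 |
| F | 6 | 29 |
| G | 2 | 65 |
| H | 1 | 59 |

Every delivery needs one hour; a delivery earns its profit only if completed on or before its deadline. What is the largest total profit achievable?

263

Take jobs in profit order; each goes to the latest open slot no later than its deadline.
Profit order: G=65 A=63 H=59 B=52 F=29 D=25 E=22 C=21
Assign: G→slot 2, A→slot 4, H→slot 1, B skipped, F→slot 6, D→slot 5, E→slot 3, C skipped.
Slots: [1:H] [2:G] [3:E] [4:A] [5:D] [6:F]
Profit = 59 + 65 + 22 + 63 + 25 + 29 = 263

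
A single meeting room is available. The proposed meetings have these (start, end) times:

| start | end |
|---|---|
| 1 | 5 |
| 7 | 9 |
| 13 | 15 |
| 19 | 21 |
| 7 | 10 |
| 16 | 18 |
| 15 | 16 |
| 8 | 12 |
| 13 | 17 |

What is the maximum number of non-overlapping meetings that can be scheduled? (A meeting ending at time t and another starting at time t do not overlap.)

Greedy by earliest finish: after sorting by end time, pick each interval compatible with the last pick.
By end time: (1,5), (7,9), (7,10), (8,12), (13,15), (15,16), (13,17), (16,18), (19,21).
Pick (1,5); next start ≥ 5 → (7,9); next start ≥ 9 → (13,15); next start ≥ 15 → (15,16); next start ≥ 16 → (16,18); next start ≥ 18 → (19,21).
Selected 6 meetings.

6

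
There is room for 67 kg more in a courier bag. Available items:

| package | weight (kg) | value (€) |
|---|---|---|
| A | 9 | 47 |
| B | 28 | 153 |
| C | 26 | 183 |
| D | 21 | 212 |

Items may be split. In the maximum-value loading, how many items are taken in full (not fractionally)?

2

Ratios (sorted): D 10.10, C 7.04, B 5.46, A 5.22
take D (21 @ 212); take C (26 @ 183); take 20/28 of B → 109.29. Capacity used 67/67.
2 item(s) taken whole; one partial (take 20/28 of B).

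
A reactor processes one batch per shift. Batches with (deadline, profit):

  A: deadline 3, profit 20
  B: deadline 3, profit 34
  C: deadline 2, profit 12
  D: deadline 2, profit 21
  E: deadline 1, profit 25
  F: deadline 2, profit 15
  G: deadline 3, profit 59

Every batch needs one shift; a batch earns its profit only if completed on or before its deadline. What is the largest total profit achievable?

Profit order: G=59 B=34 E=25 D=21 A=20 F=15 C=12
Assign: G→slot 3, B→slot 2, E→slot 1, D skipped, A skipped, F skipped, C skipped.
Slots: [1:E] [2:B] [3:G]
Profit = 25 + 34 + 59 = 118

118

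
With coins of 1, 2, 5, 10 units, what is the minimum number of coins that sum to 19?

Greedy: take as many of the largest coin as possible, then repeat with the remainder.
19 = 1×10 + 1×5 + 2×2
Total coins = 1 + 1 + 2 = 4

4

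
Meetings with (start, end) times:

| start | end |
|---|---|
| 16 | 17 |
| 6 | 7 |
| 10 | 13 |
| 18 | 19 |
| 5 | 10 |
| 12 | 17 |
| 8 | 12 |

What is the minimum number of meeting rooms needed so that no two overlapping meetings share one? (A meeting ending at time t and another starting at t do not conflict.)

Count concurrent intervals with a sweep; the peak is the room count.
Events (time:±→running): 5:+→1 6:+→2 … peak 2.

2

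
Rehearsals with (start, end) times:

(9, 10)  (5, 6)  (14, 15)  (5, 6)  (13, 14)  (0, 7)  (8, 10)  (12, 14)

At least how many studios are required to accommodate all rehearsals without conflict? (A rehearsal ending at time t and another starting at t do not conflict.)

3

starts: [0, 5, 5, 8, 9, 12, 13, 14]
ends:   [6, 6, 7, 10, 10, 14, 14, 15]
s0→1 s5→2 s5→3  — peak 3.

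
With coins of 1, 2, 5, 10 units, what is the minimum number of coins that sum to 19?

4

19 − 1×10→9 − 1×5→4 − 2×2→0
Total coins = 1 + 1 + 2 = 4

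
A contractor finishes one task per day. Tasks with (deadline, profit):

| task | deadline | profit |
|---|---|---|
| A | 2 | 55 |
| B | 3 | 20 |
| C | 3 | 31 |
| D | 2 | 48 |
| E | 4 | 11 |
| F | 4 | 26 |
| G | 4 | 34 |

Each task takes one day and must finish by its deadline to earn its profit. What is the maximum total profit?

168

Take jobs in profit order; each goes to the latest open slot no later than its deadline.
By profit: A(d2,55), D(d2,48), G(d4,34), C(d3,31), F(d4,26), B(d3,20), E(d4,11)
A→slot 2; D→slot 1; G→slot 4; C→slot 3; F skipped; B skipped; E skipped.
Profit = 48 + 55 + 31 + 34 = 168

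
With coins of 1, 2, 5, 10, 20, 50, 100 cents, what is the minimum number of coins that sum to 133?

5

133 = 1×100 + 1×20 + 1×10 + 1×2 + 1×1
Total coins = 1 + 1 + 1 + 1 + 1 = 5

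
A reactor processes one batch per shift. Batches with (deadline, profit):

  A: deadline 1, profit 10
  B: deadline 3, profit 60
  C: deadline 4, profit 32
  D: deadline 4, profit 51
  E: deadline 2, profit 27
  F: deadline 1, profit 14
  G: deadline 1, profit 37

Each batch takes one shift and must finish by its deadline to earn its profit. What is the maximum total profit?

Sort by profit descending; place each in the latest free slot ≤ its deadline.
Profit order: B=60 D=51 G=37 C=32 E=27 F=14 A=10
Assign: B→slot 3, D→slot 4, G→slot 1, C→slot 2, E skipped, F skipped, A skipped.
Slots: [1:G] [2:C] [3:B] [4:D]
Profit = 37 + 32 + 60 + 51 = 180

180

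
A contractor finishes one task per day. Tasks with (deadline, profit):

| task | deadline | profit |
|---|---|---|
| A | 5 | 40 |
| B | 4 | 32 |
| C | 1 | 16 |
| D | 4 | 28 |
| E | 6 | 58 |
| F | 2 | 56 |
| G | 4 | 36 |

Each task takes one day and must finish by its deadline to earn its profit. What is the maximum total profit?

250

By profit: E(d6,58), F(d2,56), A(d5,40), G(d4,36), B(d4,32), D(d4,28), C(d1,16)
E→slot 6; F→slot 2; A→slot 5; G→slot 4; B→slot 3; D→slot 1; C skipped.
Profit = 28 + 56 + 32 + 36 + 40 + 58 = 250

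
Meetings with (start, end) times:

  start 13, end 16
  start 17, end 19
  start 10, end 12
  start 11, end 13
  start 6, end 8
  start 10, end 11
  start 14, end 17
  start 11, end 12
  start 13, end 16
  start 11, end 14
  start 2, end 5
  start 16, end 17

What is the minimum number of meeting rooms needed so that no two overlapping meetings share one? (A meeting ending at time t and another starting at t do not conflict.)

Count concurrent intervals with a sweep; the peak is the room count.
Events (time:±→running): 2:+→1 5:-→0 6:+→1 8:-→0 10:+→1 10:+→2 11:-→1 11:+→2 11:+→3 11:+→4 … peak 4.

4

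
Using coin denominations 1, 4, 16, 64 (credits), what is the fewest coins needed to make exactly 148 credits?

4

148 − 2×64→20 − 1×16→4 − 1×4→0
Total coins = 2 + 1 + 1 = 4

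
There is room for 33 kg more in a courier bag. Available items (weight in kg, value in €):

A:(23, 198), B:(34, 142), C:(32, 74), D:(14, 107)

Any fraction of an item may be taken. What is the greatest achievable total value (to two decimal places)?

Greedy by value/weight ratio, highest first.
Order: A (198/23=8.61) > D (107/14=7.64) > B (142/34=4.18) > C (74/32=2.31)
Fill: take A (23 @ 198) → take 10/14 of D → 76.43; 33/33 used.
Total value = 274.43

274.43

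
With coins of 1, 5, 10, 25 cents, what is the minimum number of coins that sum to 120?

6

Use the largest denomination that fits, subtract, and repeat.
120 − 4×25→20 − 2×10→0
Total coins = 4 + 2 = 6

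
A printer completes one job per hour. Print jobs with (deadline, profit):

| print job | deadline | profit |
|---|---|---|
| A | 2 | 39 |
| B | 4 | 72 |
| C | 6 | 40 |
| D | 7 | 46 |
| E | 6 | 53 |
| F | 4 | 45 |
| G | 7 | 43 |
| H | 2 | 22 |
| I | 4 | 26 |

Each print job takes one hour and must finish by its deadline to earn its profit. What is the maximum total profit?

Sort by profit descending; place each in the latest free slot ≤ its deadline.
Profit order: B=72 E=53 D=46 F=45 G=43 C=40 A=39 I=26 H=22
Assign: B→slot 4, E→slot 6, D→slot 7, F→slot 3, G→slot 5, C→slot 2, A→slot 1, I skipped, H skipped.
Slots: [1:A] [2:C] [3:F] [4:B] [5:G] [6:E] [7:D]
Profit = 39 + 40 + 45 + 72 + 43 + 53 + 46 = 338

338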